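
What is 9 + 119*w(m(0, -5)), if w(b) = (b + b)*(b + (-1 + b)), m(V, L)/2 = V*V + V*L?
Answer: 9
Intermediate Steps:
m(V, L) = 2*V² + 2*L*V (m(V, L) = 2*(V*V + V*L) = 2*(V² + L*V) = 2*V² + 2*L*V)
w(b) = 2*b*(-1 + 2*b) (w(b) = (2*b)*(-1 + 2*b) = 2*b*(-1 + 2*b))
9 + 119*w(m(0, -5)) = 9 + 119*(2*(2*0*(-5 + 0))*(-1 + 2*(2*0*(-5 + 0)))) = 9 + 119*(2*(2*0*(-5))*(-1 + 2*(2*0*(-5)))) = 9 + 119*(2*0*(-1 + 2*0)) = 9 + 119*(2*0*(-1 + 0)) = 9 + 119*(2*0*(-1)) = 9 + 119*0 = 9 + 0 = 9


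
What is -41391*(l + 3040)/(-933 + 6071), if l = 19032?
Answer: -65255868/367 ≈ -1.7781e+5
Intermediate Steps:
-41391*(l + 3040)/(-933 + 6071) = -41391*(19032 + 3040)/(-933 + 6071) = -41391/(5138/22072) = -41391/(5138*(1/22072)) = -41391/2569/11036 = -41391*11036/2569 = -65255868/367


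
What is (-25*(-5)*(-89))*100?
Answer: -1112500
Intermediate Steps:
(-25*(-5)*(-89))*100 = (125*(-89))*100 = -11125*100 = -1112500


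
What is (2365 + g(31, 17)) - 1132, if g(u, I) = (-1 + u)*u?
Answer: 2163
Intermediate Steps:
g(u, I) = u*(-1 + u)
(2365 + g(31, 17)) - 1132 = (2365 + 31*(-1 + 31)) - 1132 = (2365 + 31*30) - 1132 = (2365 + 930) - 1132 = 3295 - 1132 = 2163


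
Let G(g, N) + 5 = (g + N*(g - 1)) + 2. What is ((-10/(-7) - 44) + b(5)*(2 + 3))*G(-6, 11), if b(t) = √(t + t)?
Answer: 25628/7 - 430*√10 ≈ 2301.4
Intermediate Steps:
b(t) = √2*√t (b(t) = √(2*t) = √2*√t)
G(g, N) = -3 + g + N*(-1 + g) (G(g, N) = -5 + ((g + N*(g - 1)) + 2) = -5 + ((g + N*(-1 + g)) + 2) = -5 + (2 + g + N*(-1 + g)) = -3 + g + N*(-1 + g))
((-10/(-7) - 44) + b(5)*(2 + 3))*G(-6, 11) = ((-10/(-7) - 44) + (√2*√5)*(2 + 3))*(-3 - 6 - 1*11 + 11*(-6)) = ((-10*(-⅐) - 44) + √10*5)*(-3 - 6 - 11 - 66) = ((10/7 - 44) + 5*√10)*(-86) = (-298/7 + 5*√10)*(-86) = 25628/7 - 430*√10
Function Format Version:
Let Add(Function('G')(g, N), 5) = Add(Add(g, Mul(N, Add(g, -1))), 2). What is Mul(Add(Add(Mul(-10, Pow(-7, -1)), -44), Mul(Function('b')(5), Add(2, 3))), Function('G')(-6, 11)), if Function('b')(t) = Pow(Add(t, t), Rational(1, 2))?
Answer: Add(Rational(25628, 7), Mul(-430, Pow(10, Rational(1, 2)))) ≈ 2301.4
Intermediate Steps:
Function('b')(t) = Mul(Pow(2, Rational(1, 2)), Pow(t, Rational(1, 2))) (Function('b')(t) = Pow(Mul(2, t), Rational(1, 2)) = Mul(Pow(2, Rational(1, 2)), Pow(t, Rational(1, 2))))
Function('G')(g, N) = Add(-3, g, Mul(N, Add(-1, g))) (Function('G')(g, N) = Add(-5, Add(Add(g, Mul(N, Add(g, -1))), 2)) = Add(-5, Add(Add(g, Mul(N, Add(-1, g))), 2)) = Add(-5, Add(2, g, Mul(N, Add(-1, g)))) = Add(-3, g, Mul(N, Add(-1, g))))
Mul(Add(Add(Mul(-10, Pow(-7, -1)), -44), Mul(Function('b')(5), Add(2, 3))), Function('G')(-6, 11)) = Mul(Add(Add(Mul(-10, Pow(-7, -1)), -44), Mul(Mul(Pow(2, Rational(1, 2)), Pow(5, Rational(1, 2))), Add(2, 3))), Add(-3, -6, Mul(-1, 11), Mul(11, -6))) = Mul(Add(Add(Mul(-10, Rational(-1, 7)), -44), Mul(Pow(10, Rational(1, 2)), 5)), Add(-3, -6, -11, -66)) = Mul(Add(Add(Rational(10, 7), -44), Mul(5, Pow(10, Rational(1, 2)))), -86) = Mul(Add(Rational(-298, 7), Mul(5, Pow(10, Rational(1, 2)))), -86) = Add(Rational(25628, 7), Mul(-430, Pow(10, Rational(1, 2))))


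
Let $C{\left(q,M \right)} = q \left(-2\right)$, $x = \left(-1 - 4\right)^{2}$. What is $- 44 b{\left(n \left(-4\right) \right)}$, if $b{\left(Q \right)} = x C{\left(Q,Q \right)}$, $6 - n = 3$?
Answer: $-26400$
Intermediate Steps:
$x = 25$ ($x = \left(-5\right)^{2} = 25$)
$C{\left(q,M \right)} = - 2 q$
$n = 3$ ($n = 6 - 3 = 3$)
$b{\left(Q \right)} = - 50 Q$ ($b{\left(Q \right)} = 25 \left(- 2 Q\right) = - 50 Q$)
$- 44 b{\left(n \left(-4\right) \right)} = - 44 \left(- 50 \cdot 3 \left(-4\right)\right) = - 44 \left(\left(-50\right) \left(-12\right)\right) = \left(-44\right) 600 = -26400$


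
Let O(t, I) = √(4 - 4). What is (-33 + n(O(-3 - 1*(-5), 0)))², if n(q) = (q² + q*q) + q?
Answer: 1089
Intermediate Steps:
O(t, I) = 0 (O(t, I) = √0 = 0)
n(q) = q + 2*q² (n(q) = (q² + q²) + q = 2*q² + q = q + 2*q²)
(-33 + n(O(-3 - 1*(-5), 0)))² = (-33 + 0*(1 + 2*0))² = (-33 + 0*(1 + 0))² = (-33 + 0*1)² = (-33 + 0)² = (-33)² = 1089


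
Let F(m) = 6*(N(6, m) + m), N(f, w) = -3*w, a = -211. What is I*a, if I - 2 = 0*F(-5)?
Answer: -422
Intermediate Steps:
F(m) = -12*m (F(m) = 6*(-3*m + m) = 6*(-2*m) = -12*m)
I = 2 (I = 2 + 0*(-12*(-5)) = 2 + 0*60 = 2 + 0 = 2)
I*a = 2*(-211) = -422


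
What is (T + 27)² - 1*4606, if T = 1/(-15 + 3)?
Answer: -558935/144 ≈ -3881.5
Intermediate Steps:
T = -1/12 (T = 1/(-12) = -1/12 ≈ -0.083333)
(T + 27)² - 1*4606 = (-1/12 + 27)² - 1*4606 = (323/12)² - 4606 = 104329/144 - 4606 = -558935/144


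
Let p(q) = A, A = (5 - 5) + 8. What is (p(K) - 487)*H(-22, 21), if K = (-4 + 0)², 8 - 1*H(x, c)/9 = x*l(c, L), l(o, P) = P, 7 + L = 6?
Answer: 60354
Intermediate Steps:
L = -1 (L = -7 + 6 = -1)
H(x, c) = 72 + 9*x (H(x, c) = 72 - 9*x*(-1) = 72 - (-9)*x = 72 + 9*x)
K = 16 (K = (-4)² = 16)
A = 8 (A = 0 + 8 = 8)
p(q) = 8
(p(K) - 487)*H(-22, 21) = (8 - 487)*(72 + 9*(-22)) = -479*(72 - 198) = -479*(-126) = 60354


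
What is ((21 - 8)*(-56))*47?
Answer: -34216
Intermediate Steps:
((21 - 8)*(-56))*47 = (13*(-56))*47 = -728*47 = -34216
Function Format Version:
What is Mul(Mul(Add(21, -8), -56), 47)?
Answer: -34216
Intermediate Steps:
Mul(Mul(Add(21, -8), -56), 47) = Mul(Mul(13, -56), 47) = Mul(-728, 47) = -34216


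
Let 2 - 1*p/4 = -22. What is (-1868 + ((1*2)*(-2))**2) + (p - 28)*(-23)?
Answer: -3416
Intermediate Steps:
p = 96 (p = 8 - 4*(-22) = 8 + 88 = 96)
(-1868 + ((1*2)*(-2))**2) + (p - 28)*(-23) = (-1868 + ((1*2)*(-2))**2) + (96 - 28)*(-23) = (-1868 + (2*(-2))**2) + 68*(-23) = (-1868 + (-4)**2) - 1564 = (-1868 + 16) - 1564 = -1852 - 1564 = -3416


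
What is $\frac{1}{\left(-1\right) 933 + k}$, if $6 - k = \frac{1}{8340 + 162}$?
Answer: $- \frac{8502}{7881355} \approx -0.0010787$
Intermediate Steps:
$k = \frac{51011}{8502}$ ($k = 6 - \frac{1}{8340 + 162} = 6 - \frac{1}{8502} = \frac{51011}{8502} \approx 5.9999$)
$\frac{1}{\left(-1\right) 933 + k} = \frac{1}{\left(-1\right) 933 + \frac{51011}{8502}} = \frac{1}{-933 + \frac{51011}{8502}} = \frac{1}{- \frac{7881355}{8502}} = - \frac{8502}{7881355}$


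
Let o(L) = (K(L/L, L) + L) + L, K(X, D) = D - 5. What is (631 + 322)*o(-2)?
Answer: -10483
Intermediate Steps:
K(X, D) = -5 + D
o(L) = -5 + 3*L (o(L) = ((-5 + L) + L) + L = (-5 + 2*L) + L = -5 + 3*L)
(631 + 322)*o(-2) = (631 + 322)*(-5 + 3*(-2)) = 953*(-5 - 6) = 953*(-11) = -10483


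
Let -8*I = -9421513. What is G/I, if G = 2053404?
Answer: 16427232/9421513 ≈ 1.7436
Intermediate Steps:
I = 9421513/8 (I = -⅛*(-9421513) = 9421513/8 ≈ 1.1777e+6)
G/I = 2053404/(9421513/8) = 2053404*(8/9421513) = 16427232/9421513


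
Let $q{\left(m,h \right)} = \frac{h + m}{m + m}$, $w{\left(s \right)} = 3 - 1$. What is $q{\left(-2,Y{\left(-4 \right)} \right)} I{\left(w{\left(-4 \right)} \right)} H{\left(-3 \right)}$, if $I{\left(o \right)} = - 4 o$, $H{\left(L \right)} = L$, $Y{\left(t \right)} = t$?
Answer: $36$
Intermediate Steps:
$w{\left(s \right)} = 2$ ($w{\left(s \right)} = 3 - 1 = 2$)
$q{\left(m,h \right)} = \frac{h + m}{2 m}$
$q{\left(-2,Y{\left(-4 \right)} \right)} I{\left(w{\left(-4 \right)} \right)} H{\left(-3 \right)} = \frac{-4 - 2}{2 \left(-2\right)} \left(\left(-4\right) 2\right) \left(-3\right) = \frac{1}{2} \left(- \frac{1}{2}\right) \left(-6\right) \left(-8\right) \left(-3\right) = \frac{3}{2} \left(-8\right) \left(-3\right) = \left(-12\right) \left(-3\right) = 36$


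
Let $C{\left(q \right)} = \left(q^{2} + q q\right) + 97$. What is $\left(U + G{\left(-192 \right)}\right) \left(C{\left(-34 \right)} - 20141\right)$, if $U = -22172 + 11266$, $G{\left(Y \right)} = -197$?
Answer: $196878396$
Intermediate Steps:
$U = -10906$
$C{\left(q \right)} = 97 + 2 q^{2}$ ($C{\left(q \right)} = \left(q^{2} + q^{2}\right) + 97 = 2 q^{2} + 97 = 97 + 2 q^{2}$)
$\left(U + G{\left(-192 \right)}\right) \left(C{\left(-34 \right)} - 20141\right) = \left(-10906 - 197\right) \left(\left(97 + 2 \left(-34\right)^{2}\right) - 20141\right) = - 11103 \left(\left(97 + 2 \cdot 1156\right) - 20141\right) = - 11103 \left(\left(97 + 2312\right) - 20141\right) = - 11103 \left(2409 - 20141\right) = \left(-11103\right) \left(-17732\right) = 196878396$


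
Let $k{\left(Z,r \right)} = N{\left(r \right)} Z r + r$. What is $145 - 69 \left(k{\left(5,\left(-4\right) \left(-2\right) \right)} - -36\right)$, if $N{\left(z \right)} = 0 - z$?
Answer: $19189$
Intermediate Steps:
$N{\left(z \right)} = - z$
$k{\left(Z,r \right)} = r - Z r^{2}$ ($k{\left(Z,r \right)} = - r Z r + r = - Z r r + r = - Z r^{2} + r = r - Z r^{2}$)
$145 - 69 \left(k{\left(5,\left(-4\right) \left(-2\right) \right)} - -36\right) = 145 - 69 \left(\left(-4\right) \left(-2\right) \left(1 - 5 \left(\left(-4\right) \left(-2\right)\right)\right) - -36\right) = 145 - 69 \left(8 \left(1 - 5 \cdot 8\right) + 36\right) = 145 - 69 \left(8 \left(1 - 40\right) + 36\right) = 145 - 69 \left(8 \left(-39\right) + 36\right) = 145 - 69 \left(-312 + 36\right) = 145 - -19044 = 145 + 19044 = 19189$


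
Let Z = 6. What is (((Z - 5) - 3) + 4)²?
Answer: 4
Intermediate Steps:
(((Z - 5) - 3) + 4)² = (((6 - 5) - 3) + 4)² = ((1 - 3) + 4)² = (-2 + 4)² = 2² = 4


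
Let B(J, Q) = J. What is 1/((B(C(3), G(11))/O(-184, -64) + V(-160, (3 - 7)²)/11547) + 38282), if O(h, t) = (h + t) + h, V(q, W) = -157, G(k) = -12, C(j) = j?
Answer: 61584/2357557423 ≈ 2.6122e-5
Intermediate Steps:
O(h, t) = t + 2*h
1/((B(C(3), G(11))/O(-184, -64) + V(-160, (3 - 7)²)/11547) + 38282) = 1/((3/(-64 + 2*(-184)) - 157/11547) + 38282) = 1/((3/(-64 - 368) - 157*1/11547) + 38282) = 1/((3/(-432) - 157/11547) + 38282) = 1/((3*(-1/432) - 157/11547) + 38282) = 1/((-1/144 - 157/11547) + 38282) = 1/(-1265/61584 + 38282) = 1/(2357557423/61584) = 61584/2357557423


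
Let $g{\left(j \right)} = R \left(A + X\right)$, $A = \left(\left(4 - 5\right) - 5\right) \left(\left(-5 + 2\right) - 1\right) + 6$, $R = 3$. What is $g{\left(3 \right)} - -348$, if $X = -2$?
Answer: $432$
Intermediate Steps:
$A = 30$ ($A = \left(-1 - 5\right) \left(-3 - 1\right) + 6 = \left(-6\right) \left(-4\right) + 6 = 24 + 6 = 30$)
$g{\left(j \right)} = 84$ ($g{\left(j \right)} = 3 \left(30 - 2\right) = 3 \cdot 28 = 84$)
$g{\left(3 \right)} - -348 = 84 - -348 = 84 + 348 = 432$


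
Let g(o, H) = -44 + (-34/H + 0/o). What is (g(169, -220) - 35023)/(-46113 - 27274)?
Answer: 3857353/8072570 ≈ 0.47783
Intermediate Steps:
g(o, H) = -44 - 34/H (g(o, H) = -44 + (-34/H + 0) = -44 - 34/H)
(g(169, -220) - 35023)/(-46113 - 27274) = ((-44 - 34/(-220)) - 35023)/(-46113 - 27274) = ((-44 - 34*(-1/220)) - 35023)/(-73387) = ((-44 + 17/110) - 35023)*(-1/73387) = (-4823/110 - 35023)*(-1/73387) = -3857353/110*(-1/73387) = 3857353/8072570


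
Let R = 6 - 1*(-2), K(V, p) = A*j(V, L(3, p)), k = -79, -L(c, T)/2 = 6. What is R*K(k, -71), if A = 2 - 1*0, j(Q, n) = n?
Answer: -192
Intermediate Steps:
L(c, T) = -12 (L(c, T) = -2*6 = -12)
A = 2 (A = 2 + 0 = 2)
K(V, p) = -24 (K(V, p) = 2*(-12) = -24)
R = 8 (R = 6 + 2 = 8)
R*K(k, -71) = 8*(-24) = -192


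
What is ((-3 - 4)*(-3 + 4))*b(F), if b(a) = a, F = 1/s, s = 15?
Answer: -7/15 ≈ -0.46667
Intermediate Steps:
F = 1/15 ≈ 0.066667
((-3 - 4)*(-3 + 4))*b(F) = ((-3 - 4)*(-3 + 4))*(1/15) = -7*1*(1/15) = -7*1/15 = -7/15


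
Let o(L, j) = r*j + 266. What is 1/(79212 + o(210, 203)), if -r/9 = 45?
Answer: -1/2737 ≈ -0.00036536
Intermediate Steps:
r = -405 (r = -9*45 = -405)
o(L, j) = 266 - 405*j (o(L, j) = -405*j + 266 = 266 - 405*j)
1/(79212 + o(210, 203)) = 1/(79212 + (266 - 405*203)) = 1/(79212 + (266 - 82215)) = 1/(79212 - 81949) = 1/(-2737) = -1/2737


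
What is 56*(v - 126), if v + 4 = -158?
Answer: -16128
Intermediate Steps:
v = -162 (v = -4 - 158 = -162)
56*(v - 126) = 56*(-162 - 126) = 56*(-288) = -16128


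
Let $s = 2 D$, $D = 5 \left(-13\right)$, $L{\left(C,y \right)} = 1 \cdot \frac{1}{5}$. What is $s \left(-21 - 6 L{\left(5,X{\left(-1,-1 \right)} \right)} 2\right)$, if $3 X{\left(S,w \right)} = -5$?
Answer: $3042$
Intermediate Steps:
$X{\left(S,w \right)} = - \frac{5}{3}$ ($X{\left(S,w \right)} = \frac{1}{3} \left(-5\right) = - \frac{5}{3}$)
$L{\left(C,y \right)} = \frac{1}{5}$ ($L{\left(C,y \right)} = 1 \cdot \frac{1}{5} = \frac{1}{5}$)
$D = -65$
$s = -130$ ($s = 2 \left(-65\right) = -130$)
$s \left(-21 - 6 L{\left(5,X{\left(-1,-1 \right)} \right)} 2\right) = - 130 \left(-21 - 6 \cdot \frac{1}{5} \cdot 2\right) = - 130 \left(-21 - \frac{6}{5} \cdot 2\right) = - 130 \left(-21 - \frac{12}{5}\right) = \left(-130\right) \left(- \frac{117}{5}\right) = 3042$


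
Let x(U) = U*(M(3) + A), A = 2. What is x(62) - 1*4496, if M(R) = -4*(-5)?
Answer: -3132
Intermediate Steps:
M(R) = 20
x(U) = 22*U (x(U) = U*(20 + 2) = U*22 = 22*U)
x(62) - 1*4496 = 22*62 - 1*4496 = 1364 - 4496 = -3132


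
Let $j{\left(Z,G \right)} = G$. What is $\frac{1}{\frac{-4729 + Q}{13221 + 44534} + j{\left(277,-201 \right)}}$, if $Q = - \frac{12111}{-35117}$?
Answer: $- \frac{2028182335}{407830705517} \approx -0.0049731$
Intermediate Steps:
$Q = \frac{12111}{35117}$ ($Q = \left(-12111\right) \left(- \frac{1}{35117}\right) = \frac{12111}{35117} \approx 0.34488$)
$\frac{1}{\frac{-4729 + Q}{13221 + 44534} + j{\left(277,-201 \right)}} = \frac{1}{\frac{-4729 + \frac{12111}{35117}}{13221 + 44534} - 201} = \frac{1}{- \frac{166056182}{35117 \cdot 57755} - 201} = \frac{1}{\left(- \frac{166056182}{35117}\right) \frac{1}{57755} - 201} = \frac{1}{- \frac{166056182}{2028182335} - 201} = \frac{1}{- \frac{407830705517}{2028182335}} = - \frac{2028182335}{407830705517}$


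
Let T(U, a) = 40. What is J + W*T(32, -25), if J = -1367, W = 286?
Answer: 10073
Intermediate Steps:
J + W*T(32, -25) = -1367 + 286*40 = -1367 + 11440 = 10073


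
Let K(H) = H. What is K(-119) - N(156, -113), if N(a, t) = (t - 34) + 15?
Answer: 13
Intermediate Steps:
N(a, t) = -19 + t (N(a, t) = (-34 + t) + 15 = -19 + t)
K(-119) - N(156, -113) = -119 - (-19 - 113) = -119 - 1*(-132) = -119 + 132 = 13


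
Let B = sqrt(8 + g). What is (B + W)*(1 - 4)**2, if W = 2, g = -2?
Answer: 18 + 9*sqrt(6) ≈ 40.045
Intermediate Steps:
B = sqrt(6) (B = sqrt(8 - 2) = sqrt(6) ≈ 2.4495)
(B + W)*(1 - 4)**2 = (sqrt(6) + 2)*(1 - 4)**2 = (2 + sqrt(6))*(-3)**2 = (2 + sqrt(6))*9 = 18 + 9*sqrt(6)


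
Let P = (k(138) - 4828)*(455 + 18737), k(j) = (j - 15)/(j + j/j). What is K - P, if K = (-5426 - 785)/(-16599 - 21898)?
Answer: 495734995500185/5351083 ≈ 9.2642e+7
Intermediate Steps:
K = 6211/38497 (K = -6211/(-38497) = -6211*(-1/38497) = 6211/38497 ≈ 0.16134)
k(j) = (-15 + j)/(1 + j) (k(j) = (-15 + j)/(j + 1) = (-15 + j)/(1 + j))
P = -12877237048/139 (P = ((-15 + 138)/(1 + 138) - 4828)*(455 + 18737) = (123/139 - 4828)*19192 = -670969/139*19192 = -12877237048/139 ≈ -9.2642e+7)
K - P = 6211/38497 - 1*(-12877237048/139) = 6211/38497 + 12877237048/139 = 495734995500185/5351083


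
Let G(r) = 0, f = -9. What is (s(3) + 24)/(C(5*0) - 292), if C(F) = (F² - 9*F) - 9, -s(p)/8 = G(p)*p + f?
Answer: -96/301 ≈ -0.31894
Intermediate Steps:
s(p) = 72 (s(p) = -8*(0*p - 9) = -8*(0 - 9) = -8*(-9) = 72)
C(F) = -9 + F² - 9*F
(s(3) + 24)/(C(5*0) - 292) = (72 + 24)/((-9 + (5*0)² - 45*0) - 292) = 96/((-9 + 0² - 9*0) - 292) = 96/((-9 + 0 + 0) - 292) = 96/(-9 - 292) = 96/(-301) = 96*(-1/301) = -96/301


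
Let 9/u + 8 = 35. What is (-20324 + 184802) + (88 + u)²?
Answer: 1550527/9 ≈ 1.7228e+5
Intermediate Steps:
u = ⅓ (u = 9/(-8 + 35) = 9/27 = 9*(1/27) = ⅓ ≈ 0.33333)
(-20324 + 184802) + (88 + u)² = (-20324 + 184802) + (88 + ⅓)² = 164478 + (265/3)² = 164478 + 70225/9 = 1550527/9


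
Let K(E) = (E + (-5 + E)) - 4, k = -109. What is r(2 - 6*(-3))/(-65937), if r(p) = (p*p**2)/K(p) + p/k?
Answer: -290460/74267041 ≈ -0.0039110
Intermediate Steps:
K(E) = -9 + 2*E (K(E) = (-5 + 2*E) - 4 = -9 + 2*E)
r(p) = -p/109 + p**3/(-9 + 2*p) (r(p) = (p*p**2)/(-9 + 2*p) + p/(-109) = p**3/(-9 + 2*p) + p*(-1/109) = p**3/(-9 + 2*p) - p/109 = -p/109 + p**3/(-9 + 2*p))
r(2 - 6*(-3))/(-65937) = ((2 - 6*(-3))*(9 - 2*(2 - 6*(-3)) + 109*(2 - 6*(-3))**2)/(109*(-9 + 2*(2 - 6*(-3)))))/(-65937) = ((2 + 18)*(9 - 2*(2 + 18) + 109*(2 + 18)**2)/(109*(-9 + 2*(2 + 18))))*(-1/65937) = ((1/109)*20*(9 - 2*20 + 109*20**2)/(-9 + 2*20))*(-1/65937) = ((1/109)*20*(9 - 40 + 109*400)/(-9 + 40))*(-1/65937) = ((1/109)*20*(9 - 40 + 43600)/31)*(-1/65937) = ((1/109)*20*(1/31)*43569)*(-1/65937) = (871380/3379)*(-1/65937) = -290460/74267041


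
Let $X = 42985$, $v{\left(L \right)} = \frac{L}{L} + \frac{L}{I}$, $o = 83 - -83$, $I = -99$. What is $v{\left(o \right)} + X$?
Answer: $\frac{4255448}{99} \approx 42984.0$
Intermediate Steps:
$o = 166$ ($o = 83 + 83 = 166$)
$v{\left(L \right)} = 1 - \frac{L}{99}$ ($v{\left(L \right)} = \frac{L}{L} + \frac{L}{-99} = 1 + L \left(- \frac{1}{99}\right) = 1 - \frac{L}{99}$)
$v{\left(o \right)} + X = \left(1 - \frac{166}{99}\right) + 42985 = - \frac{67}{99} + 42985 = \frac{4255448}{99}$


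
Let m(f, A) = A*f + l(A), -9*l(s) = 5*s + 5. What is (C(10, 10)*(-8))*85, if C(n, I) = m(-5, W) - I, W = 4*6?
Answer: 880600/9 ≈ 97845.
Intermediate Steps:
W = 24
l(s) = -5/9 - 5*s/9 (l(s) = -(5*s + 5)/9 = -(5 + 5*s)/9 = -5/9 - 5*s/9)
m(f, A) = -5/9 - 5*A/9 + A*f (m(f, A) = A*f + (-5/9 - 5*A/9) = -5/9 - 5*A/9 + A*f)
C(n, I) = -1205/9 - I (C(n, I) = (-5/9 - 5/9*24 + 24*(-5)) - I = (-5/9 - 40/3 - 120) - I = -1205/9 - I)
(C(10, 10)*(-8))*85 = ((-1205/9 - 1*10)*(-8))*85 = ((-1205/9 - 10)*(-8))*85 = -1295/9*(-8)*85 = (10360/9)*85 = 880600/9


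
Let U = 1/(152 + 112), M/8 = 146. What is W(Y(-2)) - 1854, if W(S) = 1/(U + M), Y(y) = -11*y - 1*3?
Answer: -571686198/308353 ≈ -1854.0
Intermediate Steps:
M = 1168 (M = 8*146 = 1168)
Y(y) = -3 - 11*y (Y(y) = -11*y - 3 = -3 - 11*y)
U = 1/264 ≈ 0.0037879
W(S) = 264/308353 (W(S) = 1/(1/264 + 1168) = 1/(308353/264) = 264/308353)
W(Y(-2)) - 1854 = 264/308353 - 1854 = -571686198/308353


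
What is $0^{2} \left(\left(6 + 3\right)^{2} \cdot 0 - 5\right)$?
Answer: $0$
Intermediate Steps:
$0^{2} \left(\left(6 + 3\right)^{2} \cdot 0 - 5\right) = 0 \left(9^{2} \cdot 0 - 5\right) = 0 \left(81 \cdot 0 - 5\right) = 0 \left(0 - 5\right) = 0 \left(-5\right) = 0$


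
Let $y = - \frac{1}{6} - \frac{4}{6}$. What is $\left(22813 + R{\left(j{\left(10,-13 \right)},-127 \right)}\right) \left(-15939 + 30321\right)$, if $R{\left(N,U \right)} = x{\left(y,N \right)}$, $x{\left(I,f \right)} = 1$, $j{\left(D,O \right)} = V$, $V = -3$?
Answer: $328110948$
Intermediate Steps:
$j{\left(D,O \right)} = -3$
$y = - \frac{5}{6}$ ($y = \left(-1\right) \frac{1}{6} - \frac{2}{3} = - \frac{1}{6} - \frac{2}{3} = - \frac{5}{6} \approx -0.83333$)
$R{\left(N,U \right)} = 1$
$\left(22813 + R{\left(j{\left(10,-13 \right)},-127 \right)}\right) \left(-15939 + 30321\right) = \left(22813 + 1\right) \left(-15939 + 30321\right) = 22814 \cdot 14382 = 328110948$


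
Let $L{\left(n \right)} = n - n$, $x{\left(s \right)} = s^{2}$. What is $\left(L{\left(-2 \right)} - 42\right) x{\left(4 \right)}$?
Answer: $-672$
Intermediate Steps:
$L{\left(n \right)} = 0$
$\left(L{\left(-2 \right)} - 42\right) x{\left(4 \right)} = \left(0 - 42\right) 4^{2} = \left(0 - 42\right) 16 = \left(-42\right) 16 = -672$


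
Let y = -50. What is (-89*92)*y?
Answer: 409400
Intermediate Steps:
(-89*92)*y = -89*92*(-50) = -8188*(-50) = 409400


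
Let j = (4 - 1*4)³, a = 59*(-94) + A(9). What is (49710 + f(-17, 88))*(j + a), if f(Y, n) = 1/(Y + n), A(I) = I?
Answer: -19542348707/71 ≈ -2.7524e+8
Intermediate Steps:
a = -5537 (a = 59*(-94) + 9 = -5546 + 9 = -5537)
j = 0 (j = (4 - 4)³ = 0³ = 0)
(49710 + f(-17, 88))*(j + a) = (49710 + 1/(-17 + 88))*(0 - 5537) = (49710 + 1/71)*(-5537) = (3529411/71)*(-5537) = -19542348707/71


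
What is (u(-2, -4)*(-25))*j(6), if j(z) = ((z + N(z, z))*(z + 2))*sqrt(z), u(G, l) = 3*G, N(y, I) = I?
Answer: 14400*sqrt(6) ≈ 35273.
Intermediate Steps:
j(z) = 2*z**(3/2)*(2 + z) (j(z) = ((z + z)*(z + 2))*sqrt(z) = ((2*z)*(2 + z))*sqrt(z) = (2*z*(2 + z))*sqrt(z) = 2*z**(3/2)*(2 + z))
(u(-2, -4)*(-25))*j(6) = ((3*(-2))*(-25))*(2*6**(3/2)*(2 + 6)) = (-6*(-25))*(2*(6*sqrt(6))*8) = 150*(96*sqrt(6)) = 14400*sqrt(6)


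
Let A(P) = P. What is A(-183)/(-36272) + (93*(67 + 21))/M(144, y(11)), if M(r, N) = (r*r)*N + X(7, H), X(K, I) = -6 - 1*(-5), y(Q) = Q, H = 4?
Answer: 338591433/8273461840 ≈ 0.040925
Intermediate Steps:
X(K, I) = -1 (X(K, I) = -6 + 5 = -1)
M(r, N) = -1 + N*r² (M(r, N) = (r*r)*N - 1 = r²*N - 1 = N*r² - 1 = -1 + N*r²)
A(-183)/(-36272) + (93*(67 + 21))/M(144, y(11)) = -183/(-36272) + (93*(67 + 21))/(-1 + 11*144²) = -183*(-1/36272) + (93*88)/(-1 + 11*20736) = 183/36272 + 8184/(-1 + 228096) = 183/36272 + 8184/228095 = 338591433/8273461840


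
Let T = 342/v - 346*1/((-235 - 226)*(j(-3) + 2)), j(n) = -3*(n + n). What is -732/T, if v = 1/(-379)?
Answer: 3374520/597538807 ≈ 0.0056474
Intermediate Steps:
j(n) = -6*n
v = -1/379 ≈ -0.0026385
T = -597538807/4610 (T = 342/(-1/379) - 346*1/((-235 - 226)*(-6*(-3) + 2)) = 342*(-379) - 346*(-1/(461*(18 + 2))) = -129618 - 346/(20*(-461)) = -129618 - 346/(-9220) = -129618 - 346*(-1/9220) = -129618 + 173/4610 = -597538807/4610 ≈ -1.2962e+5)
-732/T = -732/(-597538807/4610) = -732*(-4610/597538807) = 3374520/597538807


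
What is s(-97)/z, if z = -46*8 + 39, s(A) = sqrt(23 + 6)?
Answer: -sqrt(29)/329 ≈ -0.016368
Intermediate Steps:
s(A) = sqrt(29)
z = -329 (z = -368 + 39 = -329)
s(-97)/z = sqrt(29)/(-329) = sqrt(29)*(-1/329) = -sqrt(29)/329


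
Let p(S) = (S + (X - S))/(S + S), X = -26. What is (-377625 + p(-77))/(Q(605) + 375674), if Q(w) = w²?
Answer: -29077112/57110823 ≈ -0.50914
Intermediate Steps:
p(S) = -13/S (p(S) = (S + (-26 - S))/(S + S) = -26*1/(2*S) = -13/S)
(-377625 + p(-77))/(Q(605) + 375674) = (-377625 - 13/(-77))/(605² + 375674) = (-377625 - 13*(-1/77))/(366025 + 375674) = (-377625 + 13/77)/741699 = -29077112/77*1/741699 = -29077112/57110823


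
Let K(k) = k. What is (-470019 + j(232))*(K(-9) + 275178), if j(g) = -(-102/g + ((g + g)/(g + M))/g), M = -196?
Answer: -45008424276505/348 ≈ -1.2933e+11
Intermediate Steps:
j(g) = -2/(-196 + g) + 102/g (j(g) = -(-102/g + ((g + g)/(g - 196))/g) = -(-102/g + ((2*g)/(-196 + g))/g) = -(-102/g + (2*g/(-196 + g))/g) = -(-102/g + 2/(-196 + g)) = -2/(-196 + g) + 102/g)
(-470019 + j(232))*(K(-9) + 275178) = (-470019 + 4*(-4998 + 25*232)/(232*(-196 + 232)))*(-9 + 275178) = (-470019 + 4*(1/232)*(-4998 + 5800)/36)*275169 = (-470019 + 4*(1/232)*(1/36)*802)*275169 = (-470019 + 401/1044)*275169 = -490699435/1044*275169 = -45008424276505/348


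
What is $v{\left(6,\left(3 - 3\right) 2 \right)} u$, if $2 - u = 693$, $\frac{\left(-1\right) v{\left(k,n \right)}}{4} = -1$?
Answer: $-2764$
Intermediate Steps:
$v{\left(k,n \right)} = 4$ ($v{\left(k,n \right)} = \left(-4\right) \left(-1\right) = 4$)
$u = -691$ ($u = 2 - 693 = -691$)
$v{\left(6,\left(3 - 3\right) 2 \right)} u = 4 \left(-691\right) = -2764$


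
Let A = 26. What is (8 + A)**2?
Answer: 1156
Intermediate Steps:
(8 + A)**2 = (8 + 26)**2 = 34**2 = 1156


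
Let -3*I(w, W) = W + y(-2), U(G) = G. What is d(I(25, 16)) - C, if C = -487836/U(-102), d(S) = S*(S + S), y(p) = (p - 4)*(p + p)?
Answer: -677354/153 ≈ -4427.1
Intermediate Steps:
y(p) = 2*p*(-4 + p) (y(p) = (-4 + p)*(2*p) = 2*p*(-4 + p))
I(w, W) = -8 - W/3 (I(w, W) = -(W + 2*(-2)*(-4 - 2))/3 = -(W + 2*(-2)*(-6))/3 = -(W + 24)/3 = -(24 + W)/3 = -8 - W/3)
d(S) = 2*S**2 (d(S) = S*(2*S) = 2*S**2)
C = 81306/17 (C = -487836/(-102) = -487836*(-1/102) = 81306/17 ≈ 4782.7)
d(I(25, 16)) - C = 2*(-8 - 1/3*16)**2 - 1*81306/17 = 2*(-8 - 16/3)**2 - 81306/17 = 2*(-40/3)**2 - 81306/17 = 2*(1600/9) - 81306/17 = 3200/9 - 81306/17 = -677354/153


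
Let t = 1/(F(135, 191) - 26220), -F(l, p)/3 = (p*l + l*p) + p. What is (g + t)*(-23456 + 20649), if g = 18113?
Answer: -1318313099038/25929 ≈ -5.0843e+7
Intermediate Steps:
F(l, p) = -3*p - 6*l*p (F(l, p) = -3*((p*l + l*p) + p) = -3*((l*p + l*p) + p) = -3*(2*l*p + p) = -3*(p + 2*l*p) = -3*p - 6*l*p)
t = -1/181503 (t = 1/(-3*191*(1 + 2*135) - 26220) = 1/(-3*191*(1 + 270) - 26220) = 1/(-3*191*271 - 26220) = 1/(-155283 - 26220) = 1/(-181503) = -1/181503 ≈ -5.5096e-6)
(g + t)*(-23456 + 20649) = (18113 - 1/181503)*(-23456 + 20649) = (3287563838/181503)*(-2807) = -1318313099038/25929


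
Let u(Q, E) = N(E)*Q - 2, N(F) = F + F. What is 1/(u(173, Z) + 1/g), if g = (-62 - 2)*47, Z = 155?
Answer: 3008/161313023 ≈ 1.8647e-5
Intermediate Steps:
N(F) = 2*F
u(Q, E) = -2 + 2*E*Q (u(Q, E) = (2*E)*Q - 2 = 2*E*Q - 2 = -2 + 2*E*Q)
g = -3008 (g = -64*47 = -3008)
1/(u(173, Z) + 1/g) = 1/((-2 + 2*155*173) + 1/(-3008)) = 1/((-2 + 53630) - 1/3008) = 1/(53628 - 1/3008) = 1/(161313023/3008) = 3008/161313023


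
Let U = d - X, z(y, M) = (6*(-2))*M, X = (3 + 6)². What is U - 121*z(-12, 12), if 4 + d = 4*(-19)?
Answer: 17263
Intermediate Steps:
d = -80 (d = -4 + 4*(-19) = -4 - 76 = -80)
X = 81 (X = 9² = 81)
z(y, M) = -12*M
U = -161 (U = -80 - 1*81 = -80 - 81 = -161)
U - 121*z(-12, 12) = -161 - (-1452)*12 = -161 - 121*(-144) = -161 + 17424 = 17263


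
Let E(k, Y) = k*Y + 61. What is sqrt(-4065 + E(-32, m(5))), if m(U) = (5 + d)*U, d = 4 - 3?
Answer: 2*I*sqrt(1241) ≈ 70.456*I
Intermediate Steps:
d = 1
m(U) = 6*U (m(U) = (5 + 1)*U = 6*U)
E(k, Y) = 61 + Y*k (E(k, Y) = Y*k + 61 = 61 + Y*k)
sqrt(-4065 + E(-32, m(5))) = sqrt(-4065 + (61 + (6*5)*(-32))) = sqrt(-4065 + (61 + 30*(-32))) = sqrt(-4065 + (61 - 960)) = sqrt(-4065 - 899) = sqrt(-4964) = 2*I*sqrt(1241)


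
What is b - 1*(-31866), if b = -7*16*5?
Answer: 31306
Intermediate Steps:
b = -560 (b = -112*5 = -560)
b - 1*(-31866) = -560 - 1*(-31866) = -560 + 31866 = 31306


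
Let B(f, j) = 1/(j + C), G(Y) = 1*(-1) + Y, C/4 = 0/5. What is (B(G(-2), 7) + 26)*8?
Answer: 1464/7 ≈ 209.14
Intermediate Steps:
C = 0 (C = 4*(0/5) = 4*(0*(⅕)) = 4*0 = 0)
G(Y) = -1 + Y
B(f, j) = 1/j (B(f, j) = 1/(j + 0) = 1/j)
(B(G(-2), 7) + 26)*8 = (1/7 + 26)*8 = (⅐ + 26)*8 = (183/7)*8 = 1464/7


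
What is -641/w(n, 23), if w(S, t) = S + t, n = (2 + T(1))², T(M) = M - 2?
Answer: -641/24 ≈ -26.708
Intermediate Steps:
T(M) = -2 + M
n = 1 (n = (2 + (-2 + 1))² = (2 - 1)² = 1² = 1)
-641/w(n, 23) = -641/(1 + 23) = -641/24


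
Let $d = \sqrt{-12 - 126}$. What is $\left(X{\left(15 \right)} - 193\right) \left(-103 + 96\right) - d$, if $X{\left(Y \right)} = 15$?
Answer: $1246 - i \sqrt{138} \approx 1246.0 - 11.747 i$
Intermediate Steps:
$d = i \sqrt{138}$ ($d = \sqrt{-138} = i \sqrt{138} \approx 11.747 i$)
$\left(X{\left(15 \right)} - 193\right) \left(-103 + 96\right) - d = \left(15 - 193\right) \left(-103 + 96\right) - i \sqrt{138} = \left(-178\right) \left(-7\right) - i \sqrt{138} = 1246 - i \sqrt{138}$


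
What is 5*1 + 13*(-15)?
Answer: -190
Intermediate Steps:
5*1 + 13*(-15) = 5 - 195 = -190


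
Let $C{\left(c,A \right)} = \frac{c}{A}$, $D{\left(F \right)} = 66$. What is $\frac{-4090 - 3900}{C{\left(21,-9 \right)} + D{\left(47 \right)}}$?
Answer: $- \frac{23970}{191} \approx -125.5$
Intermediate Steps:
$\frac{-4090 - 3900}{C{\left(21,-9 \right)} + D{\left(47 \right)}} = \frac{-4090 - 3900}{\frac{21}{-9} + 66} = - \frac{7990}{21 \left(- \frac{1}{9}\right) + 66} = - \frac{7990}{- \frac{7}{3} + 66} = - \frac{7990}{\frac{191}{3}} = \left(-7990\right) \frac{3}{191} = - \frac{23970}{191}$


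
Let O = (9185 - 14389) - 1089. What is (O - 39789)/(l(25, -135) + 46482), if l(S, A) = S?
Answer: -46082/46507 ≈ -0.99086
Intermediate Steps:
O = -6293 (O = -5204 - 1089 = -6293)
(O - 39789)/(l(25, -135) + 46482) = (-6293 - 39789)/(25 + 46482) = -46082/46507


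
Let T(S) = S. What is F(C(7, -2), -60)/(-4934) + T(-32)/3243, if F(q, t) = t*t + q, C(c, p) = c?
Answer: -11855389/16000962 ≈ -0.74092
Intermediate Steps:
F(q, t) = q + t**2 (F(q, t) = t**2 + q = q + t**2)
F(C(7, -2), -60)/(-4934) + T(-32)/3243 = (7 + (-60)**2)/(-4934) - 32/3243 = (7 + 3600)*(-1/4934) - 32*1/3243 = 3607*(-1/4934) - 32/3243 = -3607/4934 - 32/3243 = -11855389/16000962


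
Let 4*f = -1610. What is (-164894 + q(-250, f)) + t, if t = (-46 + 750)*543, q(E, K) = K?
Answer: 433951/2 ≈ 2.1698e+5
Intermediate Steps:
f = -805/2 (f = (1/4)*(-1610) = -805/2 ≈ -402.50)
t = 382272 (t = 704*543 = 382272)
(-164894 + q(-250, f)) + t = (-164894 - 805/2) + 382272 = -330593/2 + 382272 = 433951/2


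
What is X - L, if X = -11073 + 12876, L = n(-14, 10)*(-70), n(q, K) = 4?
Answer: 2083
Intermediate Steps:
L = -280 (L = 4*(-70) = -280)
X = 1803
X - L = 1803 - 1*(-280) = 1803 + 280 = 2083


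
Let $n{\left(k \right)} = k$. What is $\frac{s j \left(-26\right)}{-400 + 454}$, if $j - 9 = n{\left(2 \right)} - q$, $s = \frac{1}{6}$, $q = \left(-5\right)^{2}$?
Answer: $\frac{91}{81} \approx 1.1235$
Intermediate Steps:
$q = 25$
$s = \frac{1}{6} \approx 0.16667$
$j = -14$ ($j = 9 + \left(2 - 25\right) = 9 - 23 = -14$)
$\frac{s j \left(-26\right)}{-400 + 454} = \frac{\frac{1}{6} \left(-14\right) \left(-26\right)}{-400 + 454} = \frac{\left(- \frac{7}{3}\right) \left(-26\right)}{54} = \frac{182}{3} \cdot \frac{1}{54} = \frac{91}{81}$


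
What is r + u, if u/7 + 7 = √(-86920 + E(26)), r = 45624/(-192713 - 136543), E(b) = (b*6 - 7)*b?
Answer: -674132/13719 + 7*I*√83046 ≈ -49.139 + 2017.2*I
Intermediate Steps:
E(b) = b*(-7 + 6*b) (E(b) = (6*b - 7)*b = (-7 + 6*b)*b = b*(-7 + 6*b))
r = -1901/13719 (r = 45624/(-329256) = 45624*(-1/329256) = -1901/13719 ≈ -0.13857)
u = -49 + 7*I*√83046 (u = -49 + 7*√(-86920 + 26*(-7 + 6*26)) = -49 + 7*√(-86920 + 26*(-7 + 156)) = -49 + 7*√(-86920 + 26*149) = -49 + 7*√(-86920 + 3874) = -49 + 7*√(-83046) = -49 + 7*(I*√83046) = -49 + 7*I*√83046 ≈ -49.0 + 2017.2*I)
r + u = -1901/13719 + (-49 + 7*I*√83046) = -674132/13719 + 7*I*√83046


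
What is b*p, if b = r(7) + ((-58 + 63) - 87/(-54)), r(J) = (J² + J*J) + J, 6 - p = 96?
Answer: -10045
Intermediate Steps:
p = -90 (p = 6 - 1*96 = 6 - 96 = -90)
r(J) = J + 2*J² (r(J) = (J² + J²) + J = 2*J² + J = J + 2*J²)
b = 2009/18 (b = 7*(1 + 2*7) + ((-58 + 63) - 87/(-54)) = 7*(1 + 14) + (5 - 87*(-1/54)) = 7*15 + (5 + 29/18) = 105 + 119/18 = 2009/18 ≈ 111.61)
b*p = (2009/18)*(-90) = -10045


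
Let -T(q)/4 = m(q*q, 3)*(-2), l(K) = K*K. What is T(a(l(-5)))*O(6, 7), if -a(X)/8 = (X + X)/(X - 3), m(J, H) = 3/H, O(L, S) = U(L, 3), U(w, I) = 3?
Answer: 24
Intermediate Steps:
O(L, S) = 3
l(K) = K²
a(X) = -16*X/(-3 + X) (a(X) = -8*(X + X)/(X - 3) = -8*2*X/(-3 + X) = -16*X/(-3 + X))
T(q) = 8 (T(q) = -4*3/3*(-2) = -4*3*(⅓)*(-2) = -4*(-2) = 8)
T(a(l(-5)))*O(6, 7) = 8*3 = 24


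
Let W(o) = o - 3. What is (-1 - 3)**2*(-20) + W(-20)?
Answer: -343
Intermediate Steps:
W(o) = -3 + o
(-1 - 3)**2*(-20) + W(-20) = (-1 - 3)**2*(-20) + (-3 - 20) = (-4)**2*(-20) - 23 = 16*(-20) - 23 = -320 - 23 = -343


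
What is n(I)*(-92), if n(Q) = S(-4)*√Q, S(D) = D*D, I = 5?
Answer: -1472*√5 ≈ -3291.5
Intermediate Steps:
S(D) = D²
n(Q) = 16*√Q (n(Q) = (-4)²*√Q = 16*√Q)
n(I)*(-92) = (16*√5)*(-92) = -1472*√5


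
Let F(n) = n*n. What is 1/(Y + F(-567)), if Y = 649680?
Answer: 1/971169 ≈ 1.0297e-6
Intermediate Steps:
F(n) = n²
1/(Y + F(-567)) = 1/(649680 + (-567)²) = 1/(649680 + 321489) = 1/971169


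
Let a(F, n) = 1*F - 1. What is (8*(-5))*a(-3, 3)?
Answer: 160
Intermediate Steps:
a(F, n) = -1 + F (a(F, n) = F - 1 = -1 + F)
(8*(-5))*a(-3, 3) = (8*(-5))*(-1 - 3) = -40*(-4) = 160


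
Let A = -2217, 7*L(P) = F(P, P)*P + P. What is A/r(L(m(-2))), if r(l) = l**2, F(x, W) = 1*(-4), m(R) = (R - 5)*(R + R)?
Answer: -739/48 ≈ -15.396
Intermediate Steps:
m(R) = 2*R*(-5 + R) (m(R) = (-5 + R)*(2*R) = 2*R*(-5 + R))
F(x, W) = -4
L(P) = -3*P/7 (L(P) = (-4*P + P)/7 = (-3*P)/7 = -3*P/7)
A/r(L(m(-2))) = -2217*49/(144*(-5 - 2)**2) = -2217/((-6*(-2)*(-7)/7)**2) = -2217/((-3/7*28)**2) = -2217/((-12)**2) = -2217/144 = -2217*1/144 = -739/48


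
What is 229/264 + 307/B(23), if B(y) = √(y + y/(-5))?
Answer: 229/264 + 307*√115/46 ≈ 72.437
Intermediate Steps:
B(y) = 2*√5*√y/5 (B(y) = √(y + y*(-⅕)) = √(y - y/5) = √(4*y/5) = 2*√5*√y/5)
229/264 + 307/B(23) = 229/264 + 307/((2*√5*√23/5)) = 229*(1/264) + 307/((2*√115/5)) = 229/264 + 307*(√115/46) = 229/264 + 307*√115/46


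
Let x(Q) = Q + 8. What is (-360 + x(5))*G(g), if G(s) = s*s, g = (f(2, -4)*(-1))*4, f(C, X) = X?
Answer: -88832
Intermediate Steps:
x(Q) = 8 + Q
g = 16 (g = -4*(-1)*4 = 4*4 = 16)
G(s) = s**2
(-360 + x(5))*G(g) = (-360 + (8 + 5))*16**2 = (-360 + 13)*256 = -347*256 = -88832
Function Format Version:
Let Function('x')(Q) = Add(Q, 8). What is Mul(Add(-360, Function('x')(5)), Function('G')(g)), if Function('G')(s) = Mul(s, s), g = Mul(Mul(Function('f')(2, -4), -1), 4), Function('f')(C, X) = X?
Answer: -88832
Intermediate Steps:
Function('x')(Q) = Add(8, Q)
g = 16 (g = Mul(Mul(-4, -1), 4) = Mul(4, 4) = 16)
Function('G')(s) = Pow(s, 2)
Mul(Add(-360, Function('x')(5)), Function('G')(g)) = Mul(Add(-360, Add(8, 5)), Pow(16, 2)) = Mul(Add(-360, 13), 256) = Mul(-347, 256) = -88832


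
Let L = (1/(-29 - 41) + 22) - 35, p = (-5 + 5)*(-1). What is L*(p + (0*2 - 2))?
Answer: 911/35 ≈ 26.029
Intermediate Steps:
p = 0 (p = 0*(-1) = 0)
L = -911/70 (L = (1/(-70) + 22) - 35 = (-1/70 + 22) - 35 = 1539/70 - 35 = -911/70 ≈ -13.014)
L*(p + (0*2 - 2)) = -911*(0 + (0*2 - 2))/70 = -911*(0 + (0 - 2))/70 = -911*(0 - 2)/70 = -911/70*(-2) = 911/35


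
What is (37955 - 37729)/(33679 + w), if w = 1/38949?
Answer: 4401237/655881686 ≈ 0.0067104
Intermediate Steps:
w = 1/38949 ≈ 2.5675e-5
(37955 - 37729)/(33679 + w) = (37955 - 37729)/(33679 + 1/38949) = 226/(1311763372/38949) = 226*(38949/1311763372) = 4401237/655881686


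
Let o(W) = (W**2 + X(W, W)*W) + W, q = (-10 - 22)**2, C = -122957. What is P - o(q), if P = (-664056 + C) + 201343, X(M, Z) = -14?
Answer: -1620934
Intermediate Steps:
P = -585670 (P = (-664056 - 122957) + 201343 = -787013 + 201343 = -585670)
q = 1024 (q = (-32)**2 = 1024)
o(W) = W**2 - 13*W (o(W) = (W**2 - 14*W) + W = W**2 - 13*W)
P - o(q) = -585670 - 1024*(-13 + 1024) = -585670 - 1024*1011 = -585670 - 1*1035264 = -585670 - 1035264 = -1620934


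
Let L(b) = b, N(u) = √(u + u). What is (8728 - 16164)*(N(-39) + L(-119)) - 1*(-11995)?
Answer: 896879 - 7436*I*√78 ≈ 8.9688e+5 - 65673.0*I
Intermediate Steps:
N(u) = √2*√u (N(u) = √(2*u) = √2*√u)
(8728 - 16164)*(N(-39) + L(-119)) - 1*(-11995) = (8728 - 16164)*(√2*√(-39) - 119) - 1*(-11995) = -7436*(√2*(I*√39) - 119) + 11995 = -7436*(I*√78 - 119) + 11995 = -7436*(-119 + I*√78) + 11995 = (884884 - 7436*I*√78) + 11995 = 896879 - 7436*I*√78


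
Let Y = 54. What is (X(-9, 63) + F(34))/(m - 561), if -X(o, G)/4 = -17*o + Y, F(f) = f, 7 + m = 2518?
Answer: -397/975 ≈ -0.40718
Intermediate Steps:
m = 2511 (m = -7 + 2518 = 2511)
X(o, G) = -216 + 68*o (X(o, G) = -4*(-17*o + 54) = -4*(54 - 17*o) = -216 + 68*o)
(X(-9, 63) + F(34))/(m - 561) = ((-216 + 68*(-9)) + 34)/(2511 - 561) = ((-216 - 612) + 34)/1950 = (-828 + 34)*(1/1950) = -794*1/1950 = -397/975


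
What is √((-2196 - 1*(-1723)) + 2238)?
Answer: √1765 ≈ 42.012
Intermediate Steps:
√((-2196 - 1*(-1723)) + 2238) = √((-2196 + 1723) + 2238) = √(-473 + 2238) = √1765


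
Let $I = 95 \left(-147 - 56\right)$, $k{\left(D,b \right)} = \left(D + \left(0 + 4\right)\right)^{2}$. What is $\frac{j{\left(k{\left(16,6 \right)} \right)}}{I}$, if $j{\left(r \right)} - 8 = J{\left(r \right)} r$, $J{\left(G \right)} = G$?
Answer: $- \frac{160008}{19285} \approx -8.297$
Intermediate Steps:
$k{\left(D,b \right)} = \left(4 + D\right)^{2}$ ($k{\left(D,b \right)} = \left(D + 4\right)^{2} = \left(4 + D\right)^{2}$)
$j{\left(r \right)} = 8 + r^{2}$ ($j{\left(r \right)} = 8 + r r = 8 + r^{2}$)
$I = -19285$ ($I = 95 \left(-203\right) = -19285$)
$\frac{j{\left(k{\left(16,6 \right)} \right)}}{I} = \frac{8 + \left(\left(4 + 16\right)^{2}\right)^{2}}{-19285} = \left(8 + \left(20^{2}\right)^{2}\right) \left(- \frac{1}{19285}\right) = \left(8 + 400^{2}\right) \left(- \frac{1}{19285}\right) = \left(8 + 160000\right) \left(- \frac{1}{19285}\right) = 160008 \left(- \frac{1}{19285}\right) = - \frac{160008}{19285}$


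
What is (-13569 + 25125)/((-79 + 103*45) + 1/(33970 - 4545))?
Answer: 37781700/14895589 ≈ 2.5364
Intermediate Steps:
(-13569 + 25125)/((-79 + 103*45) + 1/(33970 - 4545)) = 11556/((-79 + 4635) + 1/29425) = 11556/(4556 + 1/29425) = 11556/(134060301/29425) = 11556*(29425/134060301) = 37781700/14895589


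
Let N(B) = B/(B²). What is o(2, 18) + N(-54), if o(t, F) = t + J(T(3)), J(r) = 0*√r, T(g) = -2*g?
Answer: 107/54 ≈ 1.9815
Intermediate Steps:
J(r) = 0
N(B) = 1/B (N(B) = B/B² = 1/B)
o(t, F) = t (o(t, F) = t + 0 = t)
o(2, 18) + N(-54) = 2 + 1/(-54) = 2 - 1/54 = 107/54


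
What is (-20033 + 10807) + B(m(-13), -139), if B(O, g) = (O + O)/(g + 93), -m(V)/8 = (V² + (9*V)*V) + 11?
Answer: -198590/23 ≈ -8634.3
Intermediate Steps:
m(V) = -88 - 80*V² (m(V) = -8*((V² + (9*V)*V) + 11) = -8*((V² + 9*V²) + 11) = -8*(10*V² + 11) = -8*(11 + 10*V²) = -88 - 80*V²)
B(O, g) = 2*O/(93 + g) (B(O, g) = (2*O)/(93 + g) = 2*O/(93 + g))
(-20033 + 10807) + B(m(-13), -139) = (-20033 + 10807) + 2*(-88 - 80*(-13)²)/(93 - 139) = -9226 + 2*(-88 - 80*169)/(-46) = -9226 + 2*(-88 - 13520)*(-1/46) = -9226 + 2*(-13608)*(-1/46) = -9226 + 13608/23 = -198590/23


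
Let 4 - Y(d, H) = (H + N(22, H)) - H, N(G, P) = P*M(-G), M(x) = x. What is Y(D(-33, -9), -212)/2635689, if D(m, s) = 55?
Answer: -4660/2635689 ≈ -0.0017680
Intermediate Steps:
N(G, P) = -G*P (N(G, P) = P*(-G) = -G*P)
Y(d, H) = 4 + 22*H (Y(d, H) = 4 - ((H - 1*22*H) - H) = 4 - ((H - 22*H) - H) = 4 - (-21*H - H) = 4 - (-22)*H = 4 + 22*H)
Y(D(-33, -9), -212)/2635689 = (4 + 22*(-212))/2635689 = (4 - 4664)*(1/2635689) = -4660*1/2635689 = -4660/2635689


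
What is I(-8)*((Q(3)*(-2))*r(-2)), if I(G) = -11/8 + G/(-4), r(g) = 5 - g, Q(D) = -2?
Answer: 35/2 ≈ 17.500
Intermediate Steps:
I(G) = -11/8 - G/4 (I(G) = -11*⅛ + G*(-¼) = -11/8 - G/4)
I(-8)*((Q(3)*(-2))*r(-2)) = (-11/8 - ¼*(-8))*((-2*(-2))*(5 - 1*(-2))) = (-11/8 + 2)*(4*(5 + 2)) = 5*(4*7)/8 = (5/8)*28 = 35/2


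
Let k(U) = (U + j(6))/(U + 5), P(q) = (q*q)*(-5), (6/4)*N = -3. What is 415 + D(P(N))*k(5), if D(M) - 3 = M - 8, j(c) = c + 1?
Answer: 385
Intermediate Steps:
N = -2 (N = (2/3)*(-3) = -2)
P(q) = -5*q**2 (P(q) = q**2*(-5) = -5*q**2)
j(c) = 1 + c
D(M) = -5 + M (D(M) = 3 + (M - 8) = 3 + (-8 + M) = -5 + M)
k(U) = (7 + U)/(5 + U) (k(U) = (U + (1 + 6))/(U + 5) = (U + 7)/(5 + U) = (7 + U)/(5 + U))
415 + D(P(N))*k(5) = 415 + (-5 - 5*(-2)**2)*((7 + 5)/(5 + 5)) = 415 + (-5 - 5*4)*(12/10) = 415 + (-5 - 20)*((1/10)*12) = 415 - 25*6/5 = 415 - 30 = 385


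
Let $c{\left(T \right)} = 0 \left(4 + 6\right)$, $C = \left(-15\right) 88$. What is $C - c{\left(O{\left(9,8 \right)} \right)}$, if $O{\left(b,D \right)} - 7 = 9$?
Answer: $-1320$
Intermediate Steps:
$O{\left(b,D \right)} = 16$ ($O{\left(b,D \right)} = 7 + 9 = 16$)
$C = -1320$
$c{\left(T \right)} = 0$ ($c{\left(T \right)} = 0 \cdot 10 = 0$)
$C - c{\left(O{\left(9,8 \right)} \right)} = -1320 - 0 = -1320 + 0 = -1320$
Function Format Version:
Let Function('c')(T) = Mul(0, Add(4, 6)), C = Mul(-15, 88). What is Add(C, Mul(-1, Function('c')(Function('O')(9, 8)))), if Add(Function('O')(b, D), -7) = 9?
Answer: -1320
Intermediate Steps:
Function('O')(b, D) = 16 (Function('O')(b, D) = Add(7, 9) = 16)
C = -1320
Function('c')(T) = 0 (Function('c')(T) = Mul(0, 10) = 0)
Add(C, Mul(-1, Function('c')(Function('O')(9, 8)))) = Add(-1320, Mul(-1, 0)) = Add(-1320, 0) = -1320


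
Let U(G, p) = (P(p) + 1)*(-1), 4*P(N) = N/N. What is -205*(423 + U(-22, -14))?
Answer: -345835/4 ≈ -86459.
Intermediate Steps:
P(N) = 1/4 (P(N) = (N/N)/4 = (1/4)*1 = 1/4)
U(G, p) = -5/4 (U(G, p) = (1/4 + 1)*(-1) = (5/4)*(-1) = -5/4)
-205*(423 + U(-22, -14)) = -205*(423 - 5/4) = -205*1687/4 = -345835/4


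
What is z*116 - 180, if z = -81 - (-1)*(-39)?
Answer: -14100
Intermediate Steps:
z = -120 (z = -81 - 1*39 = -81 - 39 = -120)
z*116 - 180 = -120*116 - 180 = -13920 - 180 = -14100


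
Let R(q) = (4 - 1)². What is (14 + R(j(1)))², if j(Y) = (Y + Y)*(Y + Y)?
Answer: 529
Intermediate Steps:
j(Y) = 4*Y² (j(Y) = (2*Y)*(2*Y) = 4*Y²)
R(q) = 9 (R(q) = 3² = 9)
(14 + R(j(1)))² = (14 + 9)² = 23² = 529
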